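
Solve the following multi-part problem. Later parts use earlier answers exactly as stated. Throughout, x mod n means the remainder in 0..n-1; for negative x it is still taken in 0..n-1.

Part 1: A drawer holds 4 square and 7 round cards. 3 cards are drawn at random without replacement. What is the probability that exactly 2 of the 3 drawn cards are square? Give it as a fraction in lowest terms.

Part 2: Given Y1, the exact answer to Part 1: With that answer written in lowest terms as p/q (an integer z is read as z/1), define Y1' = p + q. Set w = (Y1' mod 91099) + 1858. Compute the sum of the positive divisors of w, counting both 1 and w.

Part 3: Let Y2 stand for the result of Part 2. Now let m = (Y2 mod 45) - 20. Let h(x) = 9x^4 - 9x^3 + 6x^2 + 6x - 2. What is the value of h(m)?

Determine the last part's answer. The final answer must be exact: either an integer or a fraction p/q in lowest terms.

Part 1: total draws C(11,3) = 165; favorable C(4,2)*C(7,1) = 42; P = 14/55; answer 14/55
Part 2: Y1 = 14/55; threaded value p + q = 69; w = 1927; 1927 = 41 * 47; sigma = (1 + 41) * (1 + 47) = 42 * 48 = 2016; answer 2016
Part 3: Y2 = 2016; m = 16; 9*(16)^4 - 9*(16)^3 + 6*(16)^2 + 6*(16)^1 - 2 = (589824) + (-36864) + (1536) + (96) + (-2) = 554590; answer 554590

554590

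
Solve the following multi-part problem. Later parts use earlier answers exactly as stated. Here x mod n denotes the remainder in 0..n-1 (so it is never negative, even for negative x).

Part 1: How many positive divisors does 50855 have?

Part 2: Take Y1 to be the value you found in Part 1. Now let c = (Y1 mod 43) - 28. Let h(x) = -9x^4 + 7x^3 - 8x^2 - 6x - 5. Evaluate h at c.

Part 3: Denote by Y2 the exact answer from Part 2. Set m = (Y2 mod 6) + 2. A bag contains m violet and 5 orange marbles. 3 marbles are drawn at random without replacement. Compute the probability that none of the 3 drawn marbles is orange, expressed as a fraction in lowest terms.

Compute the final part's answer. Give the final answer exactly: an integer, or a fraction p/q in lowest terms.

1/12

Part 1: 50855 = 5 * 7 * 1453; number of divisors = (1+1) * (1+1) * (1+1) = 8; answer 8
Part 2: Y1 = 8; c = -20; -9*(-20)^4 + 7*(-20)^3 - 8*(-20)^2 - 6*(-20)^1 - 5 = (-1440000) + (-56000) + (-3200) + (120) + (-5) = -1499085; answer -1499085
Part 3: Y2 = -1499085; m = 5; total draws C(10,3) = 120; favorable C(5,3) = 10; P = 1/12; answer 1/12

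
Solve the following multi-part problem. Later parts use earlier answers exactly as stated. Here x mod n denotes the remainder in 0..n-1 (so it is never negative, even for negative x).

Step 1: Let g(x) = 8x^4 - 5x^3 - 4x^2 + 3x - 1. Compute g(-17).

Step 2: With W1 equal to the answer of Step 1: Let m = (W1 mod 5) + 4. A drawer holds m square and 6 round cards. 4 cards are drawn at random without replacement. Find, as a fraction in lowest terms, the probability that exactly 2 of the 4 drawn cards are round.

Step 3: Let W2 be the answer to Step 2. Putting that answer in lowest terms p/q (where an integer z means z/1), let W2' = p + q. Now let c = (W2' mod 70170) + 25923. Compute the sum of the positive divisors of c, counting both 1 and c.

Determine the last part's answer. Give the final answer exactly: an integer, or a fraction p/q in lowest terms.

25934

Step 1: 8*(-17)^4 - 5*(-17)^3 - 4*(-17)^2 + 3*(-17)^1 - 1 = (668168) + (24565) + (-1156) + (-51) + (-1) = 691525; answer 691525
Step 2: W1 = 691525; m = 4; total draws C(10,4) = 210; favorable C(6,2)*C(4,2) = 90; P = 3/7; answer 3/7
Step 3: W2 = 3/7; threaded value p + q = 10; c = 25933; 25933 is prime, so its only divisors are 1 and 25933; sigma = 1 + 25933 = 25934; answer 25934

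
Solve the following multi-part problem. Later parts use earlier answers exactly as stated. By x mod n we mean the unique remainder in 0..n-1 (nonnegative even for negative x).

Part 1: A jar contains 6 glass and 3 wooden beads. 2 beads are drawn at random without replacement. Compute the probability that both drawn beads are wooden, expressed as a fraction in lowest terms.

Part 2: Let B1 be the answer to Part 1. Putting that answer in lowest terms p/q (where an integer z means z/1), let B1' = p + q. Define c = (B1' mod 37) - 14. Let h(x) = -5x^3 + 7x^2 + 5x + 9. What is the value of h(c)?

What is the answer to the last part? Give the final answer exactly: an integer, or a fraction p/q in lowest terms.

Part 1: total draws C(9,2) = 36; favorable C(3,2) = 3; P = 1/12; answer 1/12
Part 2: B1 = 1/12; threaded value p + q = 13; c = -1; -5*(-1)^3 + 7*(-1)^2 + 5*(-1)^1 + 9 = (5) + (7) + (-5) + (9) = 16; answer 16

16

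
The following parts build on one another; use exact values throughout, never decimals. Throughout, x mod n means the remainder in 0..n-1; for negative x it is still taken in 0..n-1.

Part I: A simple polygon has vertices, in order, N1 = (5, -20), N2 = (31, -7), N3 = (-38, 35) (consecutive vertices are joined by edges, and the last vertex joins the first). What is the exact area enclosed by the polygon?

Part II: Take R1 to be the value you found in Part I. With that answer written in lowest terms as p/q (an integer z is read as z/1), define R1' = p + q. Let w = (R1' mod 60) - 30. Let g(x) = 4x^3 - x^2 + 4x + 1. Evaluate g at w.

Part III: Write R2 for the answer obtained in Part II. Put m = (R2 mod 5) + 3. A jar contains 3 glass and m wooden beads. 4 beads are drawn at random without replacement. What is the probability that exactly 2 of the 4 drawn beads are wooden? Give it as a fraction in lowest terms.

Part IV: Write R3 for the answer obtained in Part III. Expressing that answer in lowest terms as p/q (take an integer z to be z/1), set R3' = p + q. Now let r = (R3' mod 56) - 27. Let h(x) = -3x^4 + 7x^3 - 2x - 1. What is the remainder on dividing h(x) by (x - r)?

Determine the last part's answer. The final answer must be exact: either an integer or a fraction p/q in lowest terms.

-15857

Part I: cross terms: (5*-7 - 31*-20)=585, (31*35 - -38*-7)=819, (-38*-20 - 5*35)=585; twice the area = |1989| = 1989; area = 1989/2; answer 1989/2
Part II: R1 = 1989/2; threaded value p + q = 1991; w = -19; 4*(-19)^3 - 1*(-19)^2 + 4*(-19)^1 + 1 = (-27436) + (-361) + (-76) + (1) = -27872; answer -27872
Part III: R2 = -27872; m = 6; total draws C(9,4) = 126; favorable C(6,2)*C(3,2) = 45; P = 5/14; answer 5/14
Part IV: R3 = 5/14; threaded value p + q = 19; r = -8; remainder = value at the root: -3*(-8)^4 + 7*(-8)^3 - 2*(-8)^1 - 1 = (-12288) + (-3584) + (16) + (-1) = -15857; answer -15857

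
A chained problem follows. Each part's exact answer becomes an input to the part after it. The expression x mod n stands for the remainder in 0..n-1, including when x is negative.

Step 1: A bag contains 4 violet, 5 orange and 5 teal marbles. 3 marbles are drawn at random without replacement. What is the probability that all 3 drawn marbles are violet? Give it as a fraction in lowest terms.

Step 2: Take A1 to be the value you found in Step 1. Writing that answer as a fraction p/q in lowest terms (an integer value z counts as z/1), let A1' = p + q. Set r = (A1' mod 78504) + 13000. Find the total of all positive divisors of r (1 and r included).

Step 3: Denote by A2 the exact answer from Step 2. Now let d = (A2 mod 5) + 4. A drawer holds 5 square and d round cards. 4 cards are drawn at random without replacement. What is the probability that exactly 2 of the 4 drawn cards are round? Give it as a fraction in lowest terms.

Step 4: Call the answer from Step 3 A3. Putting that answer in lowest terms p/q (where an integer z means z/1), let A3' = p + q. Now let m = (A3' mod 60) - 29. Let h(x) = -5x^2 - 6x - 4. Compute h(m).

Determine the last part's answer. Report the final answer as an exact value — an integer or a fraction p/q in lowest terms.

-36

Step 1: total draws C(14,3) = 364; favorable C(4,3) = 4; P = 1/91; answer 1/91
Step 2: A1 = 1/91; threaded value p + q = 92; r = 13092; 13092 = 2^2 * 3 * 1091; sigma = (1 + 2 + 4) * (1 + 3) * (1 + 1091) = 7 * 4 * 1092 = 30576; answer 30576
Step 3: A2 = 30576; d = 5; total draws C(10,4) = 210; favorable C(5,2)*C(5,2) = 100; P = 10/21; answer 10/21
Step 4: A3 = 10/21; threaded value p + q = 31; m = 2; -5*(2)^2 - 6*(2)^1 - 4 = (-20) + (-12) + (-4) = -36; answer -36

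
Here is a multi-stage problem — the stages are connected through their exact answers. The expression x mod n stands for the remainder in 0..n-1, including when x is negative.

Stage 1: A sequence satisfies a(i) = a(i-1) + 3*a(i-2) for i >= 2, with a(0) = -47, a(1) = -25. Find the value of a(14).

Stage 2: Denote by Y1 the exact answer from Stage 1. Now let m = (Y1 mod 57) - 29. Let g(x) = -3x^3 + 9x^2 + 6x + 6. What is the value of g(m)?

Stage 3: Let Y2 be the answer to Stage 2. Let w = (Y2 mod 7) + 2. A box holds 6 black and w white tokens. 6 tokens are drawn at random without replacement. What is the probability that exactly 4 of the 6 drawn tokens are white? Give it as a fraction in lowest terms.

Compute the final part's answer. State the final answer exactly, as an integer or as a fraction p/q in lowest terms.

Stage 1: a(2) = 1*(-25) + 3*(-47) = -166; iterating: a(2)=-166, a(3)=-241, a(4)=-739, a(5)=-1462, a(6)=-3679, a(7)=-8065, a(8)=-19102, a(9)=-43297, a(10)=-100603, a(11)=-230494, a(12)=-532303, a(13)=-1223785, a(14)=-2820694; answer -2820694
Stage 2: Y1 = -2820694; m = -21; -3*(-21)^3 + 9*(-21)^2 + 6*(-21)^1 + 6 = (27783) + (3969) + (-126) + (6) = 31632; answer 31632
Stage 3: Y2 = 31632; w = 8; total draws C(14,6) = 3003; favorable C(8,4)*C(6,2) = 1050; P = 50/143; answer 50/143

50/143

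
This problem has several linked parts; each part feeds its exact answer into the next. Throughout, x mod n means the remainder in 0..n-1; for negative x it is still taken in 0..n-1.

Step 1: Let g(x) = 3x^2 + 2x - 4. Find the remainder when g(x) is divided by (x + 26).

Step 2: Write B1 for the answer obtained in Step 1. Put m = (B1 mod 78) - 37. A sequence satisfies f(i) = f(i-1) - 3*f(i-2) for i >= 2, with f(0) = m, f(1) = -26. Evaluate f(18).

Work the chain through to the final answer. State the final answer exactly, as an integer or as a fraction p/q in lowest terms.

Step 1: remainder = value at the root: 3*(-26)^2 + 2*(-26)^1 - 4 = (2028) + (-52) + (-4) = 1972; answer 1972
Step 2: B1 = 1972; m = -15; f(2) = 1*(-26) - 3*(-15) = 19; iterating: f(2)=19, f(3)=97, f(4)=40, f(5)=-251, f(6)=-371, f(7)=382, f(8)=1495, f(9)=349, f(10)=-4136, f(11)=-5183, f(12)=7225, f(13)=22774, f(14)=1099, f(15)=-67223, f(16)=-70520, f(17)=131149, f(18)=342709; answer 342709

342709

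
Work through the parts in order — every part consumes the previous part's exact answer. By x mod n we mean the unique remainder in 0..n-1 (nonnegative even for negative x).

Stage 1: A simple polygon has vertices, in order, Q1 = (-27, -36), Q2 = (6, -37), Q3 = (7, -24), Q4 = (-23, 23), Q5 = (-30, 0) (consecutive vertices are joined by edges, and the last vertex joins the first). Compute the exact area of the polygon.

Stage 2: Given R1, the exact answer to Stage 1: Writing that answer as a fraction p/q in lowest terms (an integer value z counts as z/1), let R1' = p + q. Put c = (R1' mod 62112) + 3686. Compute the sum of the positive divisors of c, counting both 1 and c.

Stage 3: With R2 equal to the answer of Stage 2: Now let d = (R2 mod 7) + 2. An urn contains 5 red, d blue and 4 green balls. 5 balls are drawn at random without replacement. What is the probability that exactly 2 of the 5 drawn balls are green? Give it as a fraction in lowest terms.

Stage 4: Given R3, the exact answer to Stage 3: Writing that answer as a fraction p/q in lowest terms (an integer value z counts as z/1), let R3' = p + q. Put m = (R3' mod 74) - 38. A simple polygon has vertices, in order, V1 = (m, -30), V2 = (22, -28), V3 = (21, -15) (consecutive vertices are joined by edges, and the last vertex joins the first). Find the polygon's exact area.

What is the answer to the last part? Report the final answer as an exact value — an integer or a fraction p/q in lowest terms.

Stage 1: cross terms: (-27*-37 - 6*-36)=1215, (6*-24 - 7*-37)=115, (7*23 - -23*-24)=-391, (-23*0 - -30*23)=690, (-30*-36 - -27*0)=1080; twice the area = |2709| = 2709; area = 2709/2; answer 2709/2
Stage 2: R1 = 2709/2; threaded value p + q = 2711; c = 6397; 6397 is prime, so its only divisors are 1 and 6397; sigma = 1 + 6397 = 6398; answer 6398
Stage 3: R2 = 6398; d = 2; total draws C(11,5) = 462; favorable C(4,2)*C(7,3) = 210; P = 5/11; answer 5/11
Stage 4: R3 = 5/11; threaded value p + q = 16; m = -22; cross terms: (-22*-28 - 22*-30)=1276, (22*-15 - 21*-28)=258, (21*-30 - -22*-15)=-960; twice the area = |574| = 574; area = 287; answer 287

287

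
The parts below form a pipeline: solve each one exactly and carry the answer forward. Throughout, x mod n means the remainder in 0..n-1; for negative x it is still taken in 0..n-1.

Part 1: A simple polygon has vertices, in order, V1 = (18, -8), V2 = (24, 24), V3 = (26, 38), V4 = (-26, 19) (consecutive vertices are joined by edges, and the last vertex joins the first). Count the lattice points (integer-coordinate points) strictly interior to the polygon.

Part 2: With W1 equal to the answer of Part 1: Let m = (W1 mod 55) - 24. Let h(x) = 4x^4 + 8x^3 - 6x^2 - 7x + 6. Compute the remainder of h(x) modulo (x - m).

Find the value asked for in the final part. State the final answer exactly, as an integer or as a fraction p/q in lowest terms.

Part 1: cross terms: (18*24 - 24*-8)=624, (24*38 - 26*24)=288, (26*19 - -26*38)=1482, (-26*-8 - 18*19)=-134; twice the area = |2260| = 2260; area = 1130; boundary points = 2 + 2 + 1 + 1 = 6; strictly interior points = area - boundary/2 + 1 = 1128; answer 1128
Part 2: W1 = 1128; m = 4; remainder = value at the root: 4*(4)^4 + 8*(4)^3 - 6*(4)^2 - 7*(4)^1 + 6 = (1024) + (512) + (-96) + (-28) + (6) = 1418; answer 1418

1418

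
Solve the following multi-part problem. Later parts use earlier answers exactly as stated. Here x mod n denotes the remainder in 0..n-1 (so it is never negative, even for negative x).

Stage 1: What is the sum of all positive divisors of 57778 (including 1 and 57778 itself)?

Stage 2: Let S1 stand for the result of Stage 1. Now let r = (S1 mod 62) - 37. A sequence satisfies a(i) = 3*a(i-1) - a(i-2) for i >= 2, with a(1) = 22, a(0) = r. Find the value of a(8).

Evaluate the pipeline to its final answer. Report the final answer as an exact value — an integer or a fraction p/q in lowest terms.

Stage 1: 57778 = 2 * 7 * 4127; sigma = (1 + 2) * (1 + 7) * (1 + 4127) = 3 * 8 * 4128 = 99072; answer 99072
Stage 2: S1 = 99072; r = 21; a(2) = 3*(22) - 1*(21) = 45; iterating: a(2)=45, a(3)=113, a(4)=294, a(5)=769, a(6)=2013, a(7)=5270, a(8)=13797; answer 13797

13797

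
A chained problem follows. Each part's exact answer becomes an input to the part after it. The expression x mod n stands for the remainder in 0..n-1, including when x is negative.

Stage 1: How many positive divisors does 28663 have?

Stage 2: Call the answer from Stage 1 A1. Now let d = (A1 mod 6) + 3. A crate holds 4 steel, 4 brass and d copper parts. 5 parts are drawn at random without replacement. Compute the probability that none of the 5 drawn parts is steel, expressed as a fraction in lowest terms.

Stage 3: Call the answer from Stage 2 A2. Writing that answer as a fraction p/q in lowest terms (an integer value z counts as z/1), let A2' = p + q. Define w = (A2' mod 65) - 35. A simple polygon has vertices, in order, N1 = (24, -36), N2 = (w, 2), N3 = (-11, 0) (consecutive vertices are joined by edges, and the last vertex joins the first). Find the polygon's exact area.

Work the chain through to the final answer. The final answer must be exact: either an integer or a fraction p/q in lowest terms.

89

Stage 1: 28663 is prime, so its only divisors are 1 and 28663; count = 2; answer 2
Stage 2: A1 = 2; d = 5; total draws C(13,5) = 1287; favorable C(9,5) = 126; P = 14/143; answer 14/143
Stage 3: A2 = 14/143; threaded value p + q = 157; w = -8; cross terms: (24*2 - -8*-36)=-240, (-8*0 - -11*2)=22, (-11*-36 - 24*0)=396; twice the area = |178| = 178; area = 89; answer 89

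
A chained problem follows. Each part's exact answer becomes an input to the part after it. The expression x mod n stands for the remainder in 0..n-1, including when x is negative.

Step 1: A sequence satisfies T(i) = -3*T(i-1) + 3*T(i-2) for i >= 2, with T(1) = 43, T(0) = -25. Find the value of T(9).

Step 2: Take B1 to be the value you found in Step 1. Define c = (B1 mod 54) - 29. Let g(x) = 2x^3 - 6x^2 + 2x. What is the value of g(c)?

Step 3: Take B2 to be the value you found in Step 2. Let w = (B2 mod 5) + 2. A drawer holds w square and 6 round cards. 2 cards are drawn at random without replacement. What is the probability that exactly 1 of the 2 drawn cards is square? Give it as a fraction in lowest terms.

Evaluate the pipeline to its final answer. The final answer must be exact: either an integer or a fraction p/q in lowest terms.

1/2

Step 1: T(2) = -3*(43) + 3*(-25) = -204; iterating: T(2)=-204, T(3)=741, T(4)=-2835, T(5)=10728, T(6)=-40689, T(7)=154251, T(8)=-584820, T(9)=2217213; answer 2217213
Step 2: B1 = 2217213; c = -2; 2*(-2)^3 - 6*(-2)^2 + 2*(-2)^1 = (-16) + (-24) + (-4) = -44; answer -44
Step 3: B2 = -44; w = 3; total draws C(9,2) = 36; favorable C(3,1)*C(6,1) = 18; P = 1/2; answer 1/2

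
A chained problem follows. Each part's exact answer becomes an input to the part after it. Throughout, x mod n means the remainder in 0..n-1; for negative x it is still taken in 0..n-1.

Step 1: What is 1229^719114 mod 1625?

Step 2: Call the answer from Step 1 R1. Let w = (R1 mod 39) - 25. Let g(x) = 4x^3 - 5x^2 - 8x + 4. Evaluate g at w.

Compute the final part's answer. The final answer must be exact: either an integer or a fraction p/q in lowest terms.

-14501

Step 1: squarings mod 1625: 1229^1=1229, 1229^2=816, 1229^4=1231, 1229^8=861, 1229^16=321, 1229^32=666, 1229^64=1556, 1229^128=1511, 1229^256=1621, 1229^512=16, 1229^1024=256, 1229^2048=536, 1229^4096=1296, 1229^8192=991, 1229^16384=581, 1229^32768=1186, 1229^65536=971, 1229^131072=341, 1229^262144=906, 1229^524288=211; 1229^719114 = 1229^2 * 1229^8 * 1229^256 * 1229^2048 * 1229^4096 * 1229^8192 * 1229^16384 * 1229^32768 * 1229^131072 * 1229^524288 = 556 (mod 1625); answer 556
Step 2: R1 = 556; w = -15; 4*(-15)^3 - 5*(-15)^2 - 8*(-15)^1 + 4 = (-13500) + (-1125) + (120) + (4) = -14501; answer -14501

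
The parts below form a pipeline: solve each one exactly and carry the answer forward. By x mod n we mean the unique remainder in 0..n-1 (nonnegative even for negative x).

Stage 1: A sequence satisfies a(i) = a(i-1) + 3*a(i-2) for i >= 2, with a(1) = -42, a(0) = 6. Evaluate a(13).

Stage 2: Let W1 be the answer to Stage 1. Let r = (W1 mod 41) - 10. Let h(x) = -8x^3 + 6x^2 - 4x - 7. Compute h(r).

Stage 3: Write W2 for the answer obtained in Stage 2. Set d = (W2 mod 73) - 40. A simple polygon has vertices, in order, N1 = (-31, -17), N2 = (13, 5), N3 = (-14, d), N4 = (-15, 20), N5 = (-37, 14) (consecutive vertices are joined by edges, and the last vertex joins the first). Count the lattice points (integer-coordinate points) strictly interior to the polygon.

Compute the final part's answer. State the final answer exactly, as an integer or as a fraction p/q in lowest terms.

1146

Stage 1: a(2) = 1*(-42) + 3*(6) = -24; iterating: a(2)=-24, a(3)=-150, a(4)=-222, a(5)=-672, a(6)=-1338, a(7)=-3354, a(8)=-7368, a(9)=-17430, a(10)=-39534, a(11)=-91824, a(12)=-210426, a(13)=-485898; answer -485898
Stage 2: W1 = -485898; r = 24; -8*(24)^3 + 6*(24)^2 - 4*(24)^1 - 7 = (-110592) + (3456) + (-96) + (-7) = -107239; answer -107239
Stage 3: W2 = -107239; d = 31; cross terms: (-31*5 - 13*-17)=66, (13*31 - -14*5)=473, (-14*20 - -15*31)=185, (-15*14 - -37*20)=530, (-37*-17 - -31*14)=1063; twice the area = |2317| = 2317; area = 2317/2; boundary points = 22 + 1 + 1 + 2 + 1 = 27; strictly interior points = area - boundary/2 + 1 = 1146; answer 1146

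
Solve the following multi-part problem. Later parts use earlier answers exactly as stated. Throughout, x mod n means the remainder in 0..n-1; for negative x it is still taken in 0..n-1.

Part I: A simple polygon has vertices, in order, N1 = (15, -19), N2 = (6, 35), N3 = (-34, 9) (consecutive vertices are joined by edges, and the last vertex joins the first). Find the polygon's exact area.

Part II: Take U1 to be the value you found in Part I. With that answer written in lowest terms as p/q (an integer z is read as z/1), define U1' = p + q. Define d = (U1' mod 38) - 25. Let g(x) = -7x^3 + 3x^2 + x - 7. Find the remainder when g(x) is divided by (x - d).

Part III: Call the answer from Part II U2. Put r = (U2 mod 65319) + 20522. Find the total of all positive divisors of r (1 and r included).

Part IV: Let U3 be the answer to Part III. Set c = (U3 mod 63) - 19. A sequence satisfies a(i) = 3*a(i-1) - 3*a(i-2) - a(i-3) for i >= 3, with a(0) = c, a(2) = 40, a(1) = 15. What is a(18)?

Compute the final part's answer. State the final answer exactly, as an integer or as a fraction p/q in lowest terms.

-1991800

Part I: cross terms: (15*35 - 6*-19)=639, (6*9 - -34*35)=1244, (-34*-19 - 15*9)=511; twice the area = |2394| = 2394; area = 1197; answer 1197
Part II: U1 = 1197; threaded value p + q = 1198; d = -5; remainder = value at the root: -7*(-5)^3 + 3*(-5)^2 + 1*(-5)^1 - 7 = (875) + (75) + (-5) + (-7) = 938; answer 938
Part III: U2 = 938; r = 21460; 21460 = 2^2 * 5 * 29 * 37; sigma = (1 + 2 + 4) * (1 + 5) * (1 + 29) * (1 + 37) = 7 * 6 * 30 * 38 = 47880; answer 47880
Part IV: U3 = 47880; c = -19; a(3) = 3*(40) - 3*(15) - 1*(-19) = 94; iterating: a(3)=94, a(4)=147, a(5)=119, a(6)=-178, a(7)=-1038, a(8)=-2699, a(9)=-4805, a(10)=-5280, a(11)=1274, a(12)=24467, a(13)=74859, a(14)=149902, a(15)=200662, a(16)=77421, a(17)=-519625, a(18)=-1991800; answer -1991800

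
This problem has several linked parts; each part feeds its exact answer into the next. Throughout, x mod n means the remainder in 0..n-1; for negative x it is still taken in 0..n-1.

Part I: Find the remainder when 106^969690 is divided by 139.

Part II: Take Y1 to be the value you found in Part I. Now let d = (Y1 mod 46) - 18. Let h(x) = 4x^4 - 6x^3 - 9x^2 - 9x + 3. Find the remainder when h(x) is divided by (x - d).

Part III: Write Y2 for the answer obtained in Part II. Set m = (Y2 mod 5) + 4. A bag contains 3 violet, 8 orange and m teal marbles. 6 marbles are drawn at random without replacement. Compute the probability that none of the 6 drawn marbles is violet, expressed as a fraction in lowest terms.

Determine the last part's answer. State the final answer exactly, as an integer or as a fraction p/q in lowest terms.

33/136

Part I: squarings mod 139: 106^1=106, 106^2=116, 106^4=112, 106^8=34, 106^16=44, 106^32=129, 106^64=100, 106^128=131, 106^256=64, 106^512=65, 106^1024=55, 106^2048=106, 106^4096=116, 106^8192=112, 106^16384=34, 106^32768=44, 106^65536=129, 106^131072=100, 106^262144=131, 106^524288=64; 106^969690 = 106^2 * 106^8 * 106^16 * 106^64 * 106^128 * 106^256 * 106^512 * 106^2048 * 106^16384 * 106^32768 * 106^131072 * 106^262144 * 106^524288 = 52 (mod 139); answer 52
Part II: Y1 = 52; d = -12; remainder = value at the root: 4*(-12)^4 - 6*(-12)^3 - 9*(-12)^2 - 9*(-12)^1 + 3 = (82944) + (10368) + (-1296) + (108) + (3) = 92127; answer 92127
Part III: Y2 = 92127; m = 6; total draws C(17,6) = 12376; favorable C(14,6) = 3003; P = 33/136; answer 33/136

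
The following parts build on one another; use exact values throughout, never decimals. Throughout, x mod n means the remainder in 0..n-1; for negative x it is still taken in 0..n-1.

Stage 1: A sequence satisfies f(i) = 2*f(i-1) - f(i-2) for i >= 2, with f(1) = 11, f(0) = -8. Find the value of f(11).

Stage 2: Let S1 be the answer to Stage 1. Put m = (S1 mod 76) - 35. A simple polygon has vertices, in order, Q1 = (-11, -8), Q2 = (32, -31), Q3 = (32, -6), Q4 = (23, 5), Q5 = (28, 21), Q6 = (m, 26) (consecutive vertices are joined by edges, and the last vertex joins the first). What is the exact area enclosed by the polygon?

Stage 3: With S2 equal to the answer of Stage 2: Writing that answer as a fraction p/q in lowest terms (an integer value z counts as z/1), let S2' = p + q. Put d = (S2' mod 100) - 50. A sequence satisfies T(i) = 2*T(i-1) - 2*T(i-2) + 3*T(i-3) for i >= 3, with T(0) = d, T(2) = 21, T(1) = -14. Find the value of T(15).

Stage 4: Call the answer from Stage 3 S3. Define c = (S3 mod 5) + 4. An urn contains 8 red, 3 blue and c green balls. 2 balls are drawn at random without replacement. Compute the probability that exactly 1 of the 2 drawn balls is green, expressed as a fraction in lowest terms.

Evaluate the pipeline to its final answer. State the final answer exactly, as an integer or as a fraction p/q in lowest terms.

77/153

Stage 1: f(2) = 2*(11) - 1*(-8) = 30; iterating: f(2)=30, f(3)=49, f(4)=68, f(5)=87, f(6)=106, f(7)=125, f(8)=144, f(9)=163, f(10)=182, f(11)=201; answer 201
Stage 2: S1 = 201; m = 14; cross terms: (-11*-31 - 32*-8)=597, (32*-6 - 32*-31)=800, (32*5 - 23*-6)=298, (23*21 - 28*5)=343, (28*26 - 14*21)=434, (14*-8 - -11*26)=174; twice the area = |2646| = 2646; area = 1323; answer 1323
Stage 3: S2 = 1323; threaded value p + q = 1324; d = -26; T(3) = 2*(21) - 2*(-14) + 3*(-26) = -8; iterating: T(3)=-8, T(4)=-100, T(5)=-121, T(6)=-66, T(7)=-190, T(8)=-611, T(9)=-1040, T(10)=-1428, T(11)=-2609, T(12)=-5482, T(13)=-10030, T(14)=-16923, T(15)=-30232; answer -30232
Stage 4: S3 = -30232; c = 7; total draws C(18,2) = 153; favorable C(7,1)*C(11,1) = 77; P = 77/153; answer 77/153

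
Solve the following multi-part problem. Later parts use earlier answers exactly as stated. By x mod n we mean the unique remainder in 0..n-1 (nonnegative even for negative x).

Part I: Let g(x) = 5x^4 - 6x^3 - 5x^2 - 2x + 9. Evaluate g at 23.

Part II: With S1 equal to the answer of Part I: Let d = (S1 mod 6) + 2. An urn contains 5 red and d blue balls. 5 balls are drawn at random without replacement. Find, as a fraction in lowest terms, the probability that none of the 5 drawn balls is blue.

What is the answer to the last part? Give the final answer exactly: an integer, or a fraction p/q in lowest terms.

Part I: 5*(23)^4 - 6*(23)^3 - 5*(23)^2 - 2*(23)^1 + 9 = (1399205) + (-73002) + (-2645) + (-46) + (9) = 1323521; answer 1323521
Part II: S1 = 1323521; d = 7; total draws C(12,5) = 792; favorable C(5,5) = 1; P = 1/792; answer 1/792

1/792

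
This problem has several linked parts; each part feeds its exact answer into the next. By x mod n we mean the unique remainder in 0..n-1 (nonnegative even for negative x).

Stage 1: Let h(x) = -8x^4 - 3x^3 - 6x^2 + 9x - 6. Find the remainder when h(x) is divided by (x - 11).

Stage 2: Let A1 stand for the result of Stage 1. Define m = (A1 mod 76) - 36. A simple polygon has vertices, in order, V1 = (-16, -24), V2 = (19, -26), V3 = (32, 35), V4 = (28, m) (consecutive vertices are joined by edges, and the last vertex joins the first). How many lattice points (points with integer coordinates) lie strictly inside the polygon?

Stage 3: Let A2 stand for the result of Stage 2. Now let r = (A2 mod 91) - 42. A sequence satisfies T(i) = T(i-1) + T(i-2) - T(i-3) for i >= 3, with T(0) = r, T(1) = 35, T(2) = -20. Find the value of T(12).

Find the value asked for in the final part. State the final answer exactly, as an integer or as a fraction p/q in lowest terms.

Stage 1: remainder = value at the root: -8*(11)^4 - 3*(11)^3 - 6*(11)^2 + 9*(11)^1 - 6 = (-117128) + (-3993) + (-726) + (99) + (-6) = -121754; answer -121754
Stage 2: A1 = -121754; m = 38; cross terms: (-16*-26 - 19*-24)=872, (19*35 - 32*-26)=1497, (32*38 - 28*35)=236, (28*-24 - -16*38)=-64; twice the area = |2541| = 2541; area = 2541/2; boundary points = 1 + 1 + 1 + 2 = 5; strictly interior points = area - boundary/2 + 1 = 1269; answer 1269
Stage 3: A2 = 1269; r = 44; T(3) = 1*(-20) + 1*(35) - 1*(44) = -29; iterating: T(3)=-29, T(4)=-84, T(5)=-93, T(6)=-148, T(7)=-157, T(8)=-212, T(9)=-221, T(10)=-276, T(11)=-285, T(12)=-340; answer -340

-340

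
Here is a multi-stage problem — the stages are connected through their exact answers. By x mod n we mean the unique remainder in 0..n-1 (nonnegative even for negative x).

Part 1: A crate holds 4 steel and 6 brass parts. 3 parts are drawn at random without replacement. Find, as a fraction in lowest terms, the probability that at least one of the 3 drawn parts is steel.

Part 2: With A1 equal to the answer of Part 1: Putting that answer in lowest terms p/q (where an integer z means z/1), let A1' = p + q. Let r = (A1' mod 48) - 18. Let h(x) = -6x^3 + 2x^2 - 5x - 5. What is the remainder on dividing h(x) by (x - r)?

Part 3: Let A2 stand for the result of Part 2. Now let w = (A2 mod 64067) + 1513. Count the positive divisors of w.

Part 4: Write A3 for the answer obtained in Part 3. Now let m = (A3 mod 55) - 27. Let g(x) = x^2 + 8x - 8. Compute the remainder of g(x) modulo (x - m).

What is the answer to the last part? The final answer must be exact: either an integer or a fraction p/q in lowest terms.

Part 1: total draws C(10,3) = 120; complement C(6,3) = 20; favorable 120 - 20 = 100; P = 5/6; answer 5/6
Part 2: A1 = 5/6; threaded value p + q = 11; r = -7; remainder = value at the root: -6*(-7)^3 + 2*(-7)^2 - 5*(-7)^1 - 5 = (2058) + (98) + (35) + (-5) = 2186; answer 2186
Part 3: A2 = 2186; w = 3699; 3699 = 3^3 * 137; number of divisors = (3+1) * (1+1) = 8; answer 8
Part 4: A3 = 8; m = -19; remainder = value at the root: 1*(-19)^2 + 8*(-19)^1 - 8 = (361) + (-152) + (-8) = 201; answer 201

201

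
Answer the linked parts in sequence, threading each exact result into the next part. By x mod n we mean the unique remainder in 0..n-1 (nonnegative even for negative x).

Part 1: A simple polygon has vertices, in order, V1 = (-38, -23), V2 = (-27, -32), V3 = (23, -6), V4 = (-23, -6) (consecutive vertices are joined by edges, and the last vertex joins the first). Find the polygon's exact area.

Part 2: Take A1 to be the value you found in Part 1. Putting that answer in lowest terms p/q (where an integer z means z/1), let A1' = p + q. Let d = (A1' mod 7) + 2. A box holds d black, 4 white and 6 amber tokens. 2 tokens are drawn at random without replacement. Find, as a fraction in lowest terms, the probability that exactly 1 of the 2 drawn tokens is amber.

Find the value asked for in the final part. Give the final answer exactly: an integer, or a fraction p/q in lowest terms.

1/2

Part 1: cross terms: (-38*-32 - -27*-23)=595, (-27*-6 - 23*-32)=898, (23*-6 - -23*-6)=-276, (-23*-23 - -38*-6)=301; twice the area = |1518| = 1518; area = 759; answer 759
Part 2: A1 = 759; threaded value p + q = 760; d = 6; total draws C(16,2) = 120; favorable C(6,1)*C(10,1) = 60; P = 1/2; answer 1/2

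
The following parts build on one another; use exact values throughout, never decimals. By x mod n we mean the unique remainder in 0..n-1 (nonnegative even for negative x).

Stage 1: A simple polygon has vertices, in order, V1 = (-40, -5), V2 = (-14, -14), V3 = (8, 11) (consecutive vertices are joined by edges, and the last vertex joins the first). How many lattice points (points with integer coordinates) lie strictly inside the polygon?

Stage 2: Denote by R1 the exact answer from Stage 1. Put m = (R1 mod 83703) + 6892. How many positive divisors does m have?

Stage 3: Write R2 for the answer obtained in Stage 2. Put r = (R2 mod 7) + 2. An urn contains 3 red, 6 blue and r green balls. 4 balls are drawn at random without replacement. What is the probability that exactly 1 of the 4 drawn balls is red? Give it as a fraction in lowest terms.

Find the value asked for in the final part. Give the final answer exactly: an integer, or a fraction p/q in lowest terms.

Stage 1: cross terms: (-40*-14 - -14*-5)=490, (-14*11 - 8*-14)=-42, (8*-5 - -40*11)=400; twice the area = |848| = 848; area = 424; boundary points = 1 + 1 + 16 = 18; strictly interior points = area - boundary/2 + 1 = 416; answer 416
Stage 2: R1 = 416; m = 7308; 7308 = 2^2 * 3^2 * 7 * 29; number of divisors = (2+1) * (2+1) * (1+1) * (1+1) = 36; answer 36
Stage 3: R2 = 36; r = 3; total draws C(12,4) = 495; favorable C(3,1)*C(9,3) = 252; P = 28/55; answer 28/55

28/55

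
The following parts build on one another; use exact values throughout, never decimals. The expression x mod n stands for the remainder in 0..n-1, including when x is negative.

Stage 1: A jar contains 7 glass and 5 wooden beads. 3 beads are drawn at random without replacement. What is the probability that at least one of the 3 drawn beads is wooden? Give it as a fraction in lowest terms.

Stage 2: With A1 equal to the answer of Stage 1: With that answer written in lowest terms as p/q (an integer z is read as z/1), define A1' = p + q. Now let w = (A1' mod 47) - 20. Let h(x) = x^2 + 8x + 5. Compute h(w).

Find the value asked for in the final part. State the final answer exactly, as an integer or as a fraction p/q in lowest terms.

Stage 1: total draws C(12,3) = 220; complement C(7,3) = 35; favorable 220 - 35 = 185; P = 37/44; answer 37/44
Stage 2: A1 = 37/44; threaded value p + q = 81; w = 14; 1*(14)^2 + 8*(14)^1 + 5 = (196) + (112) + (5) = 313; answer 313

313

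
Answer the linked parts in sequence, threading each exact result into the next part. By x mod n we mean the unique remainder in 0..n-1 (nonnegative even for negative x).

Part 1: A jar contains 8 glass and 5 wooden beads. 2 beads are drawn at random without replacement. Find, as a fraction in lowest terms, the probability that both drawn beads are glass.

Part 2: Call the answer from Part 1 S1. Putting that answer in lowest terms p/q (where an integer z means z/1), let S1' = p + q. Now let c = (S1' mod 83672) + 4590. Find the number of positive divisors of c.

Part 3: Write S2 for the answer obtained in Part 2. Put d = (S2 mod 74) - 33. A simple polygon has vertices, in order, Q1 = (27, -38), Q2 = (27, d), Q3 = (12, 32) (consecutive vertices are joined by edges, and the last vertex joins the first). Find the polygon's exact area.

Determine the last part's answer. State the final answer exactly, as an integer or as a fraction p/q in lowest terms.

105/2

Part 1: total draws C(13,2) = 78; favorable C(8,2) = 28; P = 14/39; answer 14/39
Part 2: S1 = 14/39; threaded value p + q = 53; c = 4643; 4643 is prime, so its only divisors are 1 and 4643; count = 2; answer 2
Part 3: S2 = 2; d = -31; cross terms: (27*-31 - 27*-38)=189, (27*32 - 12*-31)=1236, (12*-38 - 27*32)=-1320; twice the area = |105| = 105; area = 105/2; answer 105/2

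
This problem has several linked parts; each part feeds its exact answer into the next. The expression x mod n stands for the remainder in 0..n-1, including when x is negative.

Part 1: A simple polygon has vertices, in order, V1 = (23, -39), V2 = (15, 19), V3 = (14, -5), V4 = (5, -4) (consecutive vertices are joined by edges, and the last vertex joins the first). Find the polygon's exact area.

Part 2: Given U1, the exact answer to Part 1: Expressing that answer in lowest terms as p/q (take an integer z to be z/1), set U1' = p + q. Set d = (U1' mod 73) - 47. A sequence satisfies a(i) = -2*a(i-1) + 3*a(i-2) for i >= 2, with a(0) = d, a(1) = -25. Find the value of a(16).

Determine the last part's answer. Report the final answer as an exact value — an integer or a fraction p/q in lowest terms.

Part 1: cross terms: (23*19 - 15*-39)=1022, (15*-5 - 14*19)=-341, (14*-4 - 5*-5)=-31, (5*-39 - 23*-4)=-103; twice the area = |547| = 547; area = 547/2; answer 547/2
Part 2: U1 = 547/2; threaded value p + q = 549; d = -9; a(2) = -2*(-25) + 3*(-9) = 23; iterating: a(2)=23, a(3)=-121, a(4)=311, a(5)=-985, a(6)=2903, a(7)=-8761, a(8)=26231, a(9)=-78745, a(10)=236183, a(11)=-708601, a(12)=2125751, a(13)=-6377305, a(14)=19131863, a(15)=-57395641, a(16)=172186871; answer 172186871

172186871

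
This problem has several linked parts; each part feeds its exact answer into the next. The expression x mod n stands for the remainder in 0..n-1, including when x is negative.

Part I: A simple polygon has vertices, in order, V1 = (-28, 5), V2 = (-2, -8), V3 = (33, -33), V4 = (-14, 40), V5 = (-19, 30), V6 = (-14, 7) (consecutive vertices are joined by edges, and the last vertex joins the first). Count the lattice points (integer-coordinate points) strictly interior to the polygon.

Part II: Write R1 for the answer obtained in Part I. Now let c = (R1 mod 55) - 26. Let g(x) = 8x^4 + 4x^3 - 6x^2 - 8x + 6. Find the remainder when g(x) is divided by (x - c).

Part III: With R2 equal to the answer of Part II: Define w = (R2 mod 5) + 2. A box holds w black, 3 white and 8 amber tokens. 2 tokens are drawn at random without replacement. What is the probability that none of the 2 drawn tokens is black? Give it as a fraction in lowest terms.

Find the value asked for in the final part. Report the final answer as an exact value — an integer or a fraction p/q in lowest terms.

Part I: cross terms: (-28*-8 - -2*5)=234, (-2*-33 - 33*-8)=330, (33*40 - -14*-33)=858, (-14*30 - -19*40)=340, (-19*7 - -14*30)=287, (-14*5 - -28*7)=126; twice the area = |2175| = 2175; area = 2175/2; boundary points = 13 + 5 + 1 + 5 + 1 + 2 = 27; strictly interior points = area - boundary/2 + 1 = 1075; answer 1075
Part II: R1 = 1075; c = 4; remainder = value at the root: 8*(4)^4 + 4*(4)^3 - 6*(4)^2 - 8*(4)^1 + 6 = (2048) + (256) + (-96) + (-32) + (6) = 2182; answer 2182
Part III: R2 = 2182; w = 4; total draws C(15,2) = 105; favorable C(11,2) = 55; P = 11/21; answer 11/21

11/21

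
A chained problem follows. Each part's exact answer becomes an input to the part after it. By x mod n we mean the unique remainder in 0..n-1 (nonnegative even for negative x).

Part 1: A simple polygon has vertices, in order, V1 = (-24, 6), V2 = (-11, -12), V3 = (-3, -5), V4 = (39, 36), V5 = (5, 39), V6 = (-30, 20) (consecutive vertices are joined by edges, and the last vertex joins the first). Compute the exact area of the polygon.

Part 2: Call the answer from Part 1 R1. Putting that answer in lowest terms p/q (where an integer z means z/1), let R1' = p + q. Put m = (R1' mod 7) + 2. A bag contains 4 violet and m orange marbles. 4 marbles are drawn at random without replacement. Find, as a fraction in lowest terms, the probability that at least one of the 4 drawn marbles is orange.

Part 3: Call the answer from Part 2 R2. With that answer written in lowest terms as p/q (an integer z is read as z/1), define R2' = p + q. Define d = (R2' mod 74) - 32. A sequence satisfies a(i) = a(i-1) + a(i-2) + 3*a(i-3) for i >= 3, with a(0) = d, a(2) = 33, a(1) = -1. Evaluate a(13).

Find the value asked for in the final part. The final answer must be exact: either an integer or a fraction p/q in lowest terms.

55243

Part 1: cross terms: (-24*-12 - -11*6)=354, (-11*-5 - -3*-12)=19, (-3*36 - 39*-5)=87, (39*39 - 5*36)=1341, (5*20 - -30*39)=1270, (-30*6 - -24*20)=300; twice the area = |3371| = 3371; area = 3371/2; answer 3371/2
Part 2: R1 = 3371/2; threaded value p + q = 3373; m = 8; total draws C(12,4) = 495; complement C(4,4) = 1; favorable 495 - 1 = 494; P = 494/495; answer 494/495
Part 3: R2 = 494/495; threaded value p + q = 989; d = -5; a(3) = 1*(33) + 1*(-1) + 3*(-5) = 17; iterating: a(3)=17, a(4)=47, a(5)=163, a(6)=261, a(7)=565, a(8)=1315, a(9)=2663, a(10)=5673, a(11)=12281, a(12)=25943, a(13)=55243; answer 55243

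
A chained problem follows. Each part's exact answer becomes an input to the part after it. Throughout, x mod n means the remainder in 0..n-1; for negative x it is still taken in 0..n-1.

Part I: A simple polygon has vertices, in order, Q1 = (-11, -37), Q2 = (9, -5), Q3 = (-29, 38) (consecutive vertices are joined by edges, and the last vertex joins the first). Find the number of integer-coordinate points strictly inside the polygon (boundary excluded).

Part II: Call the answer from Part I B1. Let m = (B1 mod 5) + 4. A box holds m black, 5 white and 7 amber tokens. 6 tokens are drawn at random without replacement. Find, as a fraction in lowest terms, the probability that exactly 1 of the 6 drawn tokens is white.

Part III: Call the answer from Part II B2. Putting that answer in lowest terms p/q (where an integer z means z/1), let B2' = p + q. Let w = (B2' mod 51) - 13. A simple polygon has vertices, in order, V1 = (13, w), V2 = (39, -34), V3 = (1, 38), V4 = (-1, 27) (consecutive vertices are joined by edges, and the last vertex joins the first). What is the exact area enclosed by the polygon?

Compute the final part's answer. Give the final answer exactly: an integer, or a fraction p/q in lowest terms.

334

Part I: cross terms: (-11*-5 - 9*-37)=388, (9*38 - -29*-5)=197, (-29*-37 - -11*38)=1491; twice the area = |2076| = 2076; area = 1038; boundary points = 4 + 1 + 3 = 8; strictly interior points = area - boundary/2 + 1 = 1035; answer 1035
Part II: B1 = 1035; m = 4; total draws C(16,6) = 8008; favorable C(5,1)*C(11,5) = 2310; P = 15/52; answer 15/52
Part III: B2 = 15/52; threaded value p + q = 67; w = 3; cross terms: (13*-34 - 39*3)=-559, (39*38 - 1*-34)=1516, (1*27 - -1*38)=65, (-1*3 - 13*27)=-354; twice the area = |668| = 668; area = 334; answer 334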